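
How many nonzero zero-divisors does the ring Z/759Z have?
Z/759Z has 318 nonzero zero-divisors

In Z/759Z each nonzero element is either a unit (gcd with 759 is 1) or a zero-divisor (gcd > 1). The number of units is φ(759): factorise 759 = 3 · 11 · 23, so φ(759) = (3 − 1) · (11 − 1) · (23 − 1) = 2 · 10 · 22 = 440. The nonzero elements number 759 − 1 = 758. Hence the nonzero zero-divisors number 758 − 440 = 318.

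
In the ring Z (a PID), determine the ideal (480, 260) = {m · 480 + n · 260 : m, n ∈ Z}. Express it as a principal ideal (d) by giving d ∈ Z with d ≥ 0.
(480, 260) = (20); d = 20

In the PID Z, (a, b) is generated by gcd(a, b). Compute gcd(480, 260) with the extended Euclidean algorithm, tracking rows (r, s, t) with s·480 + t·260 = r:
  row A: (480, 1, 0)   [1·480 + 0·260 = 480]
  row B: (260, 0, 1)   [0·480 + 1·260 = 260]
  480 = 1·260 + 220   → row C = row A − 1·row B = (220, 1, −1)   [check: 1·480 − 1·260 = 220]
  260 = 1·220 + 40   → row D = row B − 1·row C = (40, −1, 2)   [check: −1·480 + 2·260 = 40]
  220 = 5·40 + 20   → row E = row C − 5·row D = (20, 6, −11)   [check: 6·480 − 11·260 = 20]
  40 = 2·20 + 0   → remainder 0, stop. gcd = 20 (last nonzero row E).
So gcd(480, 260) = 20, with Bézout identity 6·480 − 11·260 = 20. Containment (⊇): the Bézout identity exhibits 20 as an element of (480, 260), giving (20) ⊆ (480, 260). Containment (⊆): since 20 | 480 and 20 | 260 (480 = 20·24, 260 = 20·13), every Z-linear combination of 480 and 260 is divisible by 20, so (480, 260) ⊆ (20). Therefore (480, 260) = (20), d = 20.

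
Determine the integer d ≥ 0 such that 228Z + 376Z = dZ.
In the PID Z, (a, b) is generated by gcd(a, b). Compute gcd(376, 228) with the extended Euclidean algorithm, tracking rows (r, s, t) with s·376 + t·228 = r:
  row A: (376, 1, 0)   [1·376 + 0·228 = 376]
  row B: (228, 0, 1)   [0·376 + 1·228 = 228]
  376 = 1·228 + 148   → row C = row A − 1·row B = (148, 1, −1)   [check: 1·376 − 1·228 = 148]
  228 = 1·148 + 80   → row D = row B − 1·row C = (80, −1, 2)   [check: −1·376 + 2·228 = 80]
  148 = 1·80 + 68   → row E = row C − 1·row D = (68, 2, −3)   [check: 2·376 − 3·228 = 68]
  80 = 1·68 + 12   → row F = row D − 1·row E = (12, −3, 5)   [check: −3·376 + 5·228 = 12]
  68 = 5·12 + 8   → row G = row E − 5·row F = (8, 17, −28)   [check: 17·376 − 28·228 = 8]
  12 = 1·8 + 4   → row H = row F − 1·row G = (4, −20, 33)   [check: −20·376 + 33·228 = 4]
  8 = 2·4 + 0   → remainder 0, stop. gcd = 4 (last nonzero row H).
So gcd(228, 376) = 4, with Bézout identity −20·376 + 33·228 = 4. Containment (⊇): the Bézout identity exhibits 4 as an element of (228, 376), giving (4) ⊆ (228, 376). Containment (⊆): since 4 | 228 and 4 | 376 (228 = 4·57, 376 = 4·94), every Z-linear combination of 228 and 376 is divisible by 4, so (228, 376) ⊆ (4). Therefore (228, 376) = (4), d = 4.

Final answer: (228, 376) = (4); d = 4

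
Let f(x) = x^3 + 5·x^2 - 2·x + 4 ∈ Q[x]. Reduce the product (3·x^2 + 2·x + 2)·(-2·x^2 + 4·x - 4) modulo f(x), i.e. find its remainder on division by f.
a · b ≡ -210·x^2 + 100·x - 160 (mod f(x))

First multiply in Q[x] without reducing: a · b = -6·x^4 + 8·x^3 - 8·x^2 - 8. Now divide by f(x) = x^3 + 5·x^2 - 2·x + 4, eliminating the leading term at each step:
  leading term -6·x^4: subtract (-6·x)·f(x) = -6·x^4 - 30·x^3 + 12·x^2 - 24·x, leaving 38·x^3 - 20·x^2 + 24·x - 8
  leading term 38·x^3: subtract (38)·f(x) = 38·x^3 + 190·x^2 - 76·x + 152, leaving -210·x^2 + 100·x - 160
The degree is now < 3, so this is the remainder. Hence a · b ≡ -210·x^2 + 100·x - 160 in Q[x]/(f).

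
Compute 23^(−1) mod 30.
Apply the extended Euclidean algorithm to (30, 23), tracking rows (r, s, t) with s·30 + t·23 = r. Each division r_prev = q·r_cur + r_new produces the new row as (previous row) − q·(current row):
  row A: (30, 1, 0)   [1·30 + 0·23 = 30]
  row B: (23, 0, 1)   [0·30 + 1·23 = 23]
  30 = 1·23 + 7   → row C = row A − 1·row B = (7, 1, −1)   [check: 1·30 − 1·23 = 7]
  23 = 3·7 + 2   → row D = row B − 3·row C = (2, −3, 4)   [check: −3·30 + 4·23 = 2]
  7 = 3·2 + 1   → row E = row C − 3·row D = (1, 10, −13)   [check: 10·30 − 13·23 = 1]
  2 = 2·1 + 0   → remainder 0, stop. gcd = 1 (last nonzero row E).
The gcd is 1, so 23 is invertible mod 30. The last nonzero row gives 10·30 − 13·23 = 1, so t = −13. So 23^(−1) ≡ −13 ≡ 17 (mod 30). Verify: 23 · 17 = 391 ≡ 1 (mod 30). ✓

Final answer: 23^(−1) ≡ 17 (mod 30)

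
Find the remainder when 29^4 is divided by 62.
Use repeated squaring. Binary(4) = 100. Walk through the bits of the exponent 4 left-to-right: at each bit after the leading one, square the running value, then multiply by 29 if the bit is 1 (always reducing mod 62):
  bit 1 = 1 (leading): start with 29.
  bit 2 = 0: square 29^2 = 841 ≡ 35 (mod 62).
  bit 3 = 0: square 35^2 = 1225 ≡ 47 (mod 62).
Final value: 29^4 ≡ 47 (mod 62).

Final answer: 47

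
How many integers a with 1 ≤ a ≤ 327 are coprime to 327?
216

The number of a ∈ {1, ..., 327} with gcd(a, 327) = 1 is by definition Euler's totient φ(327). φ is multiplicative, with φ(p^e) = p^e − p^(e−1). Factorise 327 = 3 · 109. Then
  φ(327) = (3 − 1) · (109 − 1) = 2 · 108 = 216.
So there are 216 such integers.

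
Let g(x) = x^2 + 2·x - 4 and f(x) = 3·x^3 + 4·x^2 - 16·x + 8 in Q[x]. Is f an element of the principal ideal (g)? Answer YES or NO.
YES

In Q[x] the ideal (g) consists of all multiples of g, so f ∈ (g) iff g | f, i.e. iff the remainder of f on division by g is 0. Divide f by g (g is monic, so eliminate the leading term of the running remainder at each step):
  leading term 3·x^3: subtract (3·x)·g(x) = 3·x^3 + 6·x^2 - 12·x, leaving -2·x^2 - 4·x + 8
  leading term -2·x^2: subtract (-2)·g(x) = -2·x^2 - 4·x + 8, leaving 0
The remainder is 0, so f(x) = g(x) · h(x) with h(x) = 3·x - 2. Hence g | f, i.e. f ∈ (g).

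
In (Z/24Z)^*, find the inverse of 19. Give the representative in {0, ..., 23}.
Apply the extended Euclidean algorithm to (24, 19), tracking rows (r, s, t) with s·24 + t·19 = r. Each division r_prev = q·r_cur + r_new produces the new row as (previous row) − q·(current row):
  row A: (24, 1, 0)   [1·24 + 0·19 = 24]
  row B: (19, 0, 1)   [0·24 + 1·19 = 19]
  24 = 1·19 + 5   → row C = row A − 1·row B = (5, 1, −1)   [check: 1·24 − 1·19 = 5]
  19 = 3·5 + 4   → row D = row B − 3·row C = (4, −3, 4)   [check: −3·24 + 4·19 = 4]
  5 = 1·4 + 1   → row E = row C − 1·row D = (1, 4, −5)   [check: 4·24 − 5·19 = 1]
  4 = 4·1 + 0   → remainder 0, stop. gcd = 1 (last nonzero row E).
The gcd is 1, so 19 is invertible mod 24. The last nonzero row gives 4·24 − 5·19 = 1, so t = −5. So 19^(−1) ≡ −5 ≡ 19 (mod 24). Verify: 19 · 19 = 361 ≡ 1 (mod 24). ✓

Final answer: 19^(−1) ≡ 19 (mod 24)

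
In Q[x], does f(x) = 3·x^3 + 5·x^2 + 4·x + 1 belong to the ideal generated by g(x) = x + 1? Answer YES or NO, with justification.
NO

In Q[x] the ideal (g) consists of all multiples of g, so f ∈ (g) iff g | f, i.e. iff the remainder of f on division by g is 0. Divide f by g (g is monic, so eliminate the leading term of the running remainder at each step):
  leading term 3·x^3: subtract (3·x^2)·g(x) = 3·x^3 + 3·x^2, leaving 2·x^2 + 4·x + 1
  leading term 2·x^2: subtract (2·x)·g(x) = 2·x^2 + 2·x, leaving 2·x + 1
  leading term 2·x: subtract (2)·g(x) = 2·x + 2, leaving -1
The remainder r(x) = -1 ≠ 0 (and deg r < deg g), so g ∤ f, i.e. f ∉ (g).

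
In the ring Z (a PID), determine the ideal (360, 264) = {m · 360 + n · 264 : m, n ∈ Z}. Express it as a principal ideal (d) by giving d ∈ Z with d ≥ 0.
In the PID Z, (a, b) is generated by gcd(a, b). Compute gcd(360, 264) with the extended Euclidean algorithm, tracking rows (r, s, t) with s·360 + t·264 = r:
  row A: (360, 1, 0)   [1·360 + 0·264 = 360]
  row B: (264, 0, 1)   [0·360 + 1·264 = 264]
  360 = 1·264 + 96   → row C = row A − 1·row B = (96, 1, −1)   [check: 1·360 − 1·264 = 96]
  264 = 2·96 + 72   → row D = row B − 2·row C = (72, −2, 3)   [check: −2·360 + 3·264 = 72]
  96 = 1·72 + 24   → row E = row C − 1·row D = (24, 3, −4)   [check: 3·360 − 4·264 = 24]
  72 = 3·24 + 0   → remainder 0, stop. gcd = 24 (last nonzero row E).
So gcd(360, 264) = 24, with Bézout identity 3·360 − 4·264 = 24. Containment (⊇): the Bézout identity exhibits 24 as an element of (360, 264), giving (24) ⊆ (360, 264). Containment (⊆): since 24 | 360 and 24 | 264 (360 = 24·15, 264 = 24·11), every Z-linear combination of 360 and 264 is divisible by 24, so (360, 264) ⊆ (24). Therefore (360, 264) = (24), d = 24.

Final answer: (360, 264) = (24); d = 24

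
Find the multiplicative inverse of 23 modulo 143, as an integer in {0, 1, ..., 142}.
Apply the extended Euclidean algorithm to (143, 23), tracking rows (r, s, t) with s·143 + t·23 = r. Each division r_prev = q·r_cur + r_new produces the new row as (previous row) − q·(current row):
  row A: (143, 1, 0)   [1·143 + 0·23 = 143]
  row B: (23, 0, 1)   [0·143 + 1·23 = 23]
  143 = 6·23 + 5   → row C = row A − 6·row B = (5, 1, −6)   [check: 1·143 − 6·23 = 5]
  23 = 4·5 + 3   → row D = row B − 4·row C = (3, −4, 25)   [check: −4·143 + 25·23 = 3]
  5 = 1·3 + 2   → row E = row C − 1·row D = (2, 5, −31)   [check: 5·143 − 31·23 = 2]
  3 = 1·2 + 1   → row F = row D − 1·row E = (1, −9, 56)   [check: −9·143 + 56·23 = 1]
  2 = 2·1 + 0   → remainder 0, stop. gcd = 1 (last nonzero row F).
The gcd is 1, so 23 is invertible mod 143. The last nonzero row gives −9·143 + 56·23 = 1, so t = 56. So 23^(−1) ≡ 56 (mod 143). Verify: 23 · 56 = 1288 ≡ 1 (mod 143). ✓

Final answer: 23^(−1) ≡ 56 (mod 143)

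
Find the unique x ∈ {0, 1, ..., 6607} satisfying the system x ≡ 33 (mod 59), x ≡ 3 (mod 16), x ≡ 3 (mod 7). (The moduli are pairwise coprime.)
The moduli 59, 16, 7 are pairwise coprime, so by the CRT there is a unique solution mod 59·16·7 = 6608.
Solve by successive substitution. Start with x ≡ 33 (mod 59).
  Combine with x ≡ 3 (mod 16): write x = 33 + 59·t and require 33 + 59·t ≡ 3 (mod 16), i.e. 59·t ≡ 3 − 33 ≡ 2 (mod 16). Since 59^(−1) ≡ 3 (mod 16) (59 ≡ 11 (mod 16)), t ≡ 3·2 ≡ 6 (mod 16). So x ≡ 33 + 59·6 = 387 (mod 944).
  Combine with x ≡ 3 (mod 7): write x = 387 + 944·t and require 387 + 944·t ≡ 3 (mod 7), i.e. 944·t ≡ 3 − 387 ≡ 1 (mod 7). Since 944^(−1) ≡ 6 (mod 7) (944 ≡ 6 (mod 7)), t ≡ 6·1 ≡ 6 (mod 7). So x ≡ 387 + 944·6 = 6051 (mod 6608).
Unique solution in [0, 6608): x = 6051.

Final answer: x ≡ 6051 (mod 6608); the representative in [0, 6608) is 6051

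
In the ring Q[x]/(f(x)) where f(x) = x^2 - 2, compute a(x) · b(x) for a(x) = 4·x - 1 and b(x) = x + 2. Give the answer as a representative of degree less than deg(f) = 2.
First multiply in Q[x] without reducing: a · b = 4·x^2 + 7·x - 2. Now divide by f(x) = x^2 - 2, eliminating the leading term at each step:
  leading term 4·x^2: subtract (4)·f(x) = 4·x^2 - 8, leaving 7·x + 6
The degree is now < 2, so this is the remainder. Hence a · b ≡ 7·x + 6 in Q[x]/(f).

Final answer: a · b ≡ 7·x + 6 (mod f(x))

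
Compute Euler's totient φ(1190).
φ is multiplicative, with φ(p^e) = p^e − p^(e−1). Factorise 1190 = 2 · 5 · 7 · 17. Then
  φ(1190) = (2 − 1) · (5 − 1) · (7 − 1) · (17 − 1) = 1 · 4 · 6 · 16 = 384.

Final answer: φ(1190) = 384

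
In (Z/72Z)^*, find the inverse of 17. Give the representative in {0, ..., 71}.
17^(−1) ≡ 17 (mod 72)

Apply the extended Euclidean algorithm to (72, 17), tracking rows (r, s, t) with s·72 + t·17 = r. Each division r_prev = q·r_cur + r_new produces the new row as (previous row) − q·(current row):
  row A: (72, 1, 0)   [1·72 + 0·17 = 72]
  row B: (17, 0, 1)   [0·72 + 1·17 = 17]
  72 = 4·17 + 4   → row C = row A − 4·row B = (4, 1, −4)   [check: 1·72 − 4·17 = 4]
  17 = 4·4 + 1   → row D = row B − 4·row C = (1, −4, 17)   [check: −4·72 + 17·17 = 1]
  4 = 4·1 + 0   → remainder 0, stop. gcd = 1 (last nonzero row D).
The gcd is 1, so 17 is invertible mod 72. The last nonzero row gives −4·72 + 17·17 = 1, so t = 17. So 17^(−1) ≡ 17 (mod 72). Verify: 17 · 17 = 289 ≡ 1 (mod 72). ✓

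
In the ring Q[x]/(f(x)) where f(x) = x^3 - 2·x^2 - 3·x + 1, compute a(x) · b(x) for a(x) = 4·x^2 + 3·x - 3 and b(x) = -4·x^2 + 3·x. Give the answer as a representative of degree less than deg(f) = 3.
First multiply in Q[x] without reducing: a · b = -16·x^4 + 21·x^2 - 9·x. Now divide by f(x) = x^3 - 2·x^2 - 3·x + 1, eliminating the leading term at each step:
  leading term -16·x^4: subtract (-16·x)·f(x) = -16·x^4 + 32·x^3 + 48·x^2 - 16·x, leaving -32·x^3 - 27·x^2 + 7·x
  leading term -32·x^3: subtract (-32)·f(x) = -32·x^3 + 64·x^2 + 96·x - 32, leaving -91·x^2 - 89·x + 32
The degree is now < 3, so this is the remainder. Hence a · b ≡ -91·x^2 - 89·x + 32 in Q[x]/(f).

Final answer: a · b ≡ -91·x^2 - 89·x + 32 (mod f(x))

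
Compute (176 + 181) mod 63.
Reduce the summands first: 176 ≡ 50, 181 ≡ 55 (mod 63), so 176 + 181 ≡ 50 + 55 (mod 63). 50 + 55 = 105; 105 = 1·63 + 42, so (176 + 181) mod 63 = 42.

Final answer: 42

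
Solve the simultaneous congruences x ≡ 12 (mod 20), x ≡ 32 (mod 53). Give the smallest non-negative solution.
x ≡ 32 (mod 1060); the representative in [0, 1060) is 32

The moduli 20, 53 are pairwise coprime, so by the CRT there is a unique solution mod 20·53 = 1060.
Solve by successive substitution. Start with x ≡ 12 (mod 20).
  Combine with x ≡ 32 (mod 53): write x = 12 + 20·t and require 12 + 20·t ≡ 32 (mod 53), i.e. 20·t ≡ 32 − 12 ≡ 20 (mod 53). Since 20^(−1) ≡ 8 (mod 53), t ≡ 8·20 ≡ 1 (mod 53). So x ≡ 12 + 20·1 = 32 (mod 1060).
Unique solution in [0, 1060): x = 32.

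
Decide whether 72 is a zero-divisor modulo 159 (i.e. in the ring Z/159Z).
gcd(72, 159) = 3 > 1, so 72 is not a unit in Z/159Z. In Z/nZ every nonzero non-unit is a zero-divisor: explicitly, take b = 159/gcd = 53 ≠ 0 (mod 159); then 72·53 = 3816 = 24·159, i.e. 72·53 ≡ 0 (mod 159). So 72 is a zero-divisor.

Final answer: YES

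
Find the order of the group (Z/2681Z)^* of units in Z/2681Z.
(Z/2681Z)^* consists of the classes a with gcd(a, 2681) = 1, so its order is φ(2681). φ is multiplicative, with φ(p^e) = p^e − p^(e−1). Factorise 2681 = 7 · 383. Then
  φ(2681) = (7 − 1) · (383 − 1) = 6 · 382 = 2292.
Thus |(Z/2681Z)^*| = 2292.

Final answer: |(Z/2681Z)^*| = 2292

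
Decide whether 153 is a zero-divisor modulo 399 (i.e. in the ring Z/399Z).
gcd(153, 399) = 3 > 1, so 153 is not a unit in Z/399Z. In Z/nZ every nonzero non-unit is a zero-divisor: explicitly, take b = 399/gcd = 133 ≠ 0 (mod 399); then 153·133 = 20349 = 51·399, i.e. 153·133 ≡ 0 (mod 399). So 153 is a zero-divisor.

Final answer: YES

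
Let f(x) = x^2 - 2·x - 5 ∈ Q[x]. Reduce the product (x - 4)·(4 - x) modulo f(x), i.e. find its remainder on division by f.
a · b ≡ 6·x - 21 (mod f(x))

First multiply in Q[x] without reducing: a · b = -x^2 + 8·x - 16. Now divide by f(x) = x^2 - 2·x - 5, eliminating the leading term at each step:
  leading term -x^2: subtract (-1)·f(x) = -x^2 + 2·x + 5, leaving 6·x - 21
The degree is now < 2, so this is the remainder. Hence a · b ≡ 6·x - 21 in Q[x]/(f).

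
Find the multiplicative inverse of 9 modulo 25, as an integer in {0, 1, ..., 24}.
9^(−1) ≡ 14 (mod 25)

Apply the extended Euclidean algorithm to (25, 9), tracking rows (r, s, t) with s·25 + t·9 = r. Each division r_prev = q·r_cur + r_new produces the new row as (previous row) − q·(current row):
  row A: (25, 1, 0)   [1·25 + 0·9 = 25]
  row B: (9, 0, 1)   [0·25 + 1·9 = 9]
  25 = 2·9 + 7   → row C = row A − 2·row B = (7, 1, −2)   [check: 1·25 − 2·9 = 7]
  9 = 1·7 + 2   → row D = row B − 1·row C = (2, −1, 3)   [check: −1·25 + 3·9 = 2]
  7 = 3·2 + 1   → row E = row C − 3·row D = (1, 4, −11)   [check: 4·25 − 11·9 = 1]
  2 = 2·1 + 0   → remainder 0, stop. gcd = 1 (last nonzero row E).
The gcd is 1, so 9 is invertible mod 25. The last nonzero row gives 4·25 − 11·9 = 1, so t = −11. So 9^(−1) ≡ −11 ≡ 14 (mod 25). Verify: 9 · 14 = 126 ≡ 1 (mod 25). ✓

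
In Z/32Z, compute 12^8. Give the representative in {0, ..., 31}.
Use repeated squaring. Binary(8) = 1000. Walk through the bits of the exponent 8 left-to-right: at each bit after the leading one, square the running value, then multiply by 12 if the bit is 1 (always reducing mod 32):
  bit 1 = 1 (leading): start with 12.
  bit 2 = 0: square 12^2 = 144 ≡ 16 (mod 32).
  bit 3 = 0: square 16^2 = 256 ≡ 0 (mod 32).
  bit 4 = 0: square 0^2 = 0 (mod 32).
Final value: 12^8 ≡ 0 (mod 32).

Final answer: 0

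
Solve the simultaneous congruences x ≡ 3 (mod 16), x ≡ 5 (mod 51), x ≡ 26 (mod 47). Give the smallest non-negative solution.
The moduli 16, 51, 47 are pairwise coprime, so by the CRT there is a unique solution mod 16·51·47 = 38352.
Solve by successive substitution. Start with x ≡ 3 (mod 16).
  Combine with x ≡ 5 (mod 51): write x = 3 + 16·t and require 3 + 16·t ≡ 5 (mod 51), i.e. 16·t ≡ 5 − 3 ≡ 2 (mod 51). Since 16^(−1) ≡ 16 (mod 51), t ≡ 16·2 ≡ 32 (mod 51). So x ≡ 3 + 16·32 = 515 (mod 816).
  Combine with x ≡ 26 (mod 47): write x = 515 + 816·t and require 515 + 816·t ≡ 26 (mod 47), i.e. 816·t ≡ 26 − 515 ≡ 28 (mod 47). Since 816^(−1) ≡ 36 (mod 47) (816 ≡ 17 (mod 47)), t ≡ 36·28 ≡ 21 (mod 47). So x ≡ 515 + 816·21 = 17651 (mod 38352).
Unique solution in [0, 38352): x = 17651.

Final answer: x ≡ 17651 (mod 38352); the representative in [0, 38352) is 17651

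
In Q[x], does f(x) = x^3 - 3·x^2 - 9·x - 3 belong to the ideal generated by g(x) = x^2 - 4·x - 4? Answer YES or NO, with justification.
In Q[x] the ideal (g) consists of all multiples of g, so f ∈ (g) iff g | f, i.e. iff the remainder of f on division by g is 0. Divide f by g (g is monic, so eliminate the leading term of the running remainder at each step):
  leading term x^3: subtract (x)·g(x) = x^3 - 4·x^2 - 4·x, leaving x^2 - 5·x - 3
  leading term x^2: subtract (1)·g(x) = x^2 - 4·x - 4, leaving 1 - x
The remainder r(x) = 1 - x ≠ 0 (and deg r < deg g), so g ∤ f, i.e. f ∉ (g).

Final answer: NO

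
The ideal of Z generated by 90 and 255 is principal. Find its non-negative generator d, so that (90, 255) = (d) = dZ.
(90, 255) = (15); d = 15

In the PID Z, (a, b) is generated by gcd(a, b). Compute gcd(255, 90) with the extended Euclidean algorithm, tracking rows (r, s, t) with s·255 + t·90 = r:
  row A: (255, 1, 0)   [1·255 + 0·90 = 255]
  row B: (90, 0, 1)   [0·255 + 1·90 = 90]
  255 = 2·90 + 75   → row C = row A − 2·row B = (75, 1, −2)   [check: 1·255 − 2·90 = 75]
  90 = 1·75 + 15   → row D = row B − 1·row C = (15, −1, 3)   [check: −1·255 + 3·90 = 15]
  75 = 5·15 + 0   → remainder 0, stop. gcd = 15 (last nonzero row D).
So gcd(90, 255) = 15, with Bézout identity −1·255 + 3·90 = 15. Containment (⊇): the Bézout identity exhibits 15 as an element of (90, 255), giving (15) ⊆ (90, 255). Containment (⊆): since 15 | 90 and 15 | 255 (90 = 15·6, 255 = 15·17), every Z-linear combination of 90 and 255 is divisible by 15, so (90, 255) ⊆ (15). Therefore (90, 255) = (15), d = 15.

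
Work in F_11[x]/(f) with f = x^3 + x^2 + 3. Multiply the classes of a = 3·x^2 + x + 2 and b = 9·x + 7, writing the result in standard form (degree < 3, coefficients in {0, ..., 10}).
a · b ≡ 3·x^2 + 3·x + 10 (mod f(x))

Multiply as integer polynomials: a · b = 27·x^3 + 30·x^2 + 25·x + 14. Reducing coefficients mod 11: a · b ≡ 5·x^3 + 8·x^2 + 3·x + 3. Now divide by f(x) = x^3 + x^2 + 3 in F_11[x], eliminating the leading term at each step:
  leading term 5·x^3: subtract (5)·f(x) = 5·x^3 + 5·x^2 + 4, leaving 3·x^2 + 3·x + 10 (coefficients mod 11)
The degree is now < 3, so this is the remainder. Hence a · b ≡ 3·x^2 + 3·x + 10 in F_11[x]/(f).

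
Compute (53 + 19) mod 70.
2

Both summands are already reduced mod 70. 53 + 19 = 72; 72 = 1·70 + 2, so (53 + 19) mod 70 = 2.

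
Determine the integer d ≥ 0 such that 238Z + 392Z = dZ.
In the PID Z, (a, b) is generated by gcd(a, b). Compute gcd(392, 238) with the extended Euclidean algorithm, tracking rows (r, s, t) with s·392 + t·238 = r:
  row A: (392, 1, 0)   [1·392 + 0·238 = 392]
  row B: (238, 0, 1)   [0·392 + 1·238 = 238]
  392 = 1·238 + 154   → row C = row A − 1·row B = (154, 1, −1)   [check: 1·392 − 1·238 = 154]
  238 = 1·154 + 84   → row D = row B − 1·row C = (84, −1, 2)   [check: −1·392 + 2·238 = 84]
  154 = 1·84 + 70   → row E = row C − 1·row D = (70, 2, −3)   [check: 2·392 − 3·238 = 70]
  84 = 1·70 + 14   → row F = row D − 1·row E = (14, −3, 5)   [check: −3·392 + 5·238 = 14]
  70 = 5·14 + 0   → remainder 0, stop. gcd = 14 (last nonzero row F).
So gcd(238, 392) = 14, with Bézout identity −3·392 + 5·238 = 14. Containment (⊇): the Bézout identity exhibits 14 as an element of (238, 392), giving (14) ⊆ (238, 392). Containment (⊆): since 14 | 238 and 14 | 392 (238 = 14·17, 392 = 14·28), every Z-linear combination of 238 and 392 is divisible by 14, so (238, 392) ⊆ (14). Therefore (238, 392) = (14), d = 14.

Final answer: (238, 392) = (14); d = 14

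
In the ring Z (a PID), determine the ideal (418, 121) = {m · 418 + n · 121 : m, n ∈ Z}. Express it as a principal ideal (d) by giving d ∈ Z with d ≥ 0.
(418, 121) = (11); d = 11

In the PID Z, (a, b) is generated by gcd(a, b). Compute gcd(418, 121) with the extended Euclidean algorithm, tracking rows (r, s, t) with s·418 + t·121 = r:
  row A: (418, 1, 0)   [1·418 + 0·121 = 418]
  row B: (121, 0, 1)   [0·418 + 1·121 = 121]
  418 = 3·121 + 55   → row C = row A − 3·row B = (55, 1, −3)   [check: 1·418 − 3·121 = 55]
  121 = 2·55 + 11   → row D = row B − 2·row C = (11, −2, 7)   [check: −2·418 + 7·121 = 11]
  55 = 5·11 + 0   → remainder 0, stop. gcd = 11 (last nonzero row D).
So gcd(418, 121) = 11, with Bézout identity −2·418 + 7·121 = 11. Containment (⊇): the Bézout identity exhibits 11 as an element of (418, 121), giving (11) ⊆ (418, 121). Containment (⊆): since 11 | 418 and 11 | 121 (418 = 11·38, 121 = 11·11), every Z-linear combination of 418 and 121 is divisible by 11, so (418, 121) ⊆ (11). Therefore (418, 121) = (11), d = 11.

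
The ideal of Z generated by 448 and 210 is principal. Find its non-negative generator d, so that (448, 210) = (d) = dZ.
In the PID Z, (a, b) is generated by gcd(a, b). Compute gcd(448, 210) with the extended Euclidean algorithm, tracking rows (r, s, t) with s·448 + t·210 = r:
  row A: (448, 1, 0)   [1·448 + 0·210 = 448]
  row B: (210, 0, 1)   [0·448 + 1·210 = 210]
  448 = 2·210 + 28   → row C = row A − 2·row B = (28, 1, −2)   [check: 1·448 − 2·210 = 28]
  210 = 7·28 + 14   → row D = row B − 7·row C = (14, −7, 15)   [check: −7·448 + 15·210 = 14]
  28 = 2·14 + 0   → remainder 0, stop. gcd = 14 (last nonzero row D).
So gcd(448, 210) = 14, with Bézout identity −7·448 + 15·210 = 14. Containment (⊇): the Bézout identity exhibits 14 as an element of (448, 210), giving (14) ⊆ (448, 210). Containment (⊆): since 14 | 448 and 14 | 210 (448 = 14·32, 210 = 14·15), every Z-linear combination of 448 and 210 is divisible by 14, so (448, 210) ⊆ (14). Therefore (448, 210) = (14), d = 14.

Final answer: (448, 210) = (14); d = 14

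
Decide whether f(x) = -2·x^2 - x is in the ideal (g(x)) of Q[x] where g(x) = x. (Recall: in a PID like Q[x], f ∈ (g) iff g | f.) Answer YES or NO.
YES

In Q[x] the ideal (g) consists of all multiples of g, so f ∈ (g) iff g | f, i.e. iff the remainder of f on division by g is 0. Divide f by g (g is monic, so eliminate the leading term of the running remainder at each step):
  leading term -2·x^2: subtract (-2·x)·g(x) = -2·x^2, leaving -x
  leading term -x: subtract (-1)·g(x) = -x, leaving 0
The remainder is 0, so f(x) = g(x) · h(x) with h(x) = -2·x - 1. Hence g | f, i.e. f ∈ (g).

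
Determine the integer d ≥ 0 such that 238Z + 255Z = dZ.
In the PID Z, (a, b) is generated by gcd(a, b). Compute gcd(255, 238) with the extended Euclidean algorithm, tracking rows (r, s, t) with s·255 + t·238 = r:
  row A: (255, 1, 0)   [1·255 + 0·238 = 255]
  row B: (238, 0, 1)   [0·255 + 1·238 = 238]
  255 = 1·238 + 17   → row C = row A − 1·row B = (17, 1, −1)   [check: 1·255 − 1·238 = 17]
  238 = 14·17 + 0   → remainder 0, stop. gcd = 17 (last nonzero row C).
So gcd(238, 255) = 17, with Bézout identity 1·255 − 1·238 = 17. Containment (⊇): the Bézout identity exhibits 17 as an element of (238, 255), giving (17) ⊆ (238, 255). Containment (⊆): since 17 | 238 and 17 | 255 (238 = 17·14, 255 = 17·15), every Z-linear combination of 238 and 255 is divisible by 17, so (238, 255) ⊆ (17). Therefore (238, 255) = (17), d = 17.

Final answer: (238, 255) = (17); d = 17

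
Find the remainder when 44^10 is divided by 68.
Use repeated squaring. Binary(10) = 1010. Walk through the bits of the exponent 10 left-to-right: at each bit after the leading one, square the running value, then multiply by 44 if the bit is 1 (always reducing mod 68):
  bit 1 = 1 (leading): start with 44.
  bit 2 = 0: square 44^2 = 1936 ≡ 32 (mod 68).
  bit 3 = 1: square 32^2 = 1024 ≡ 4; bit is 1, so multiply 4·44 = 176 ≡ 40 (mod 68).
  bit 4 = 0: square 40^2 = 1600 ≡ 36 (mod 68).
Final value: 44^10 ≡ 36 (mod 68).

Final answer: 36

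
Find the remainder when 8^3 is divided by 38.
18

Use repeated squaring. Binary(3) = 11. Walk through the bits of the exponent 3 left-to-right: at each bit after the leading one, square the running value, then multiply by 8 if the bit is 1 (always reducing mod 38):
  bit 1 = 1 (leading): start with 8.
  bit 2 = 1: square 8^2 = 64 ≡ 26; bit is 1, so multiply 26·8 = 208 ≡ 18 (mod 38).
Final value: 8^3 ≡ 18 (mod 38).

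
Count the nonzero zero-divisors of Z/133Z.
In Z/133Z each nonzero element is either a unit (gcd with 133 is 1) or a zero-divisor (gcd > 1). The number of units is φ(133): factorise 133 = 7 · 19, so φ(133) = (7 − 1) · (19 − 1) = 6 · 18 = 108. The nonzero elements number 133 − 1 = 132. Hence the nonzero zero-divisors number 132 − 108 = 24.

Final answer: Z/133Z has 24 nonzero zero-divisors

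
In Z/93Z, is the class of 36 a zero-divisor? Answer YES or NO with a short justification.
gcd(36, 93) = 3 > 1, so 36 is not a unit in Z/93Z. In Z/nZ every nonzero non-unit is a zero-divisor: explicitly, take b = 93/gcd = 31 ≠ 0 (mod 93); then 36·31 = 1116 = 12·93, i.e. 36·31 ≡ 0 (mod 93). So 36 is a zero-divisor.

Final answer: YES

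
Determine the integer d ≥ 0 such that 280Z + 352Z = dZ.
In the PID Z, (a, b) is generated by gcd(a, b). Compute gcd(352, 280) with the extended Euclidean algorithm, tracking rows (r, s, t) with s·352 + t·280 = r:
  row A: (352, 1, 0)   [1·352 + 0·280 = 352]
  row B: (280, 0, 1)   [0·352 + 1·280 = 280]
  352 = 1·280 + 72   → row C = row A − 1·row B = (72, 1, −1)   [check: 1·352 − 1·280 = 72]
  280 = 3·72 + 64   → row D = row B − 3·row C = (64, −3, 4)   [check: −3·352 + 4·280 = 64]
  72 = 1·64 + 8   → row E = row C − 1·row D = (8, 4, −5)   [check: 4·352 − 5·280 = 8]
  64 = 8·8 + 0   → remainder 0, stop. gcd = 8 (last nonzero row E).
So gcd(280, 352) = 8, with Bézout identity 4·352 − 5·280 = 8. Containment (⊇): the Bézout identity exhibits 8 as an element of (280, 352), giving (8) ⊆ (280, 352). Containment (⊆): since 8 | 280 and 8 | 352 (280 = 8·35, 352 = 8·44), every Z-linear combination of 280 and 352 is divisible by 8, so (280, 352) ⊆ (8). Therefore (280, 352) = (8), d = 8.

Final answer: (280, 352) = (8); d = 8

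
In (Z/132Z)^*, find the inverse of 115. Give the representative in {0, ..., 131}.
Apply the extended Euclidean algorithm to (132, 115), tracking rows (r, s, t) with s·132 + t·115 = r. Each division r_prev = q·r_cur + r_new produces the new row as (previous row) − q·(current row):
  row A: (132, 1, 0)   [1·132 + 0·115 = 132]
  row B: (115, 0, 1)   [0·132 + 1·115 = 115]
  132 = 1·115 + 17   → row C = row A − 1·row B = (17, 1, −1)   [check: 1·132 − 1·115 = 17]
  115 = 6·17 + 13   → row D = row B − 6·row C = (13, −6, 7)   [check: −6·132 + 7·115 = 13]
  17 = 1·13 + 4   → row E = row C − 1·row D = (4, 7, −8)   [check: 7·132 − 8·115 = 4]
  13 = 3·4 + 1   → row F = row D − 3·row E = (1, −27, 31)   [check: −27·132 + 31·115 = 1]
  4 = 4·1 + 0   → remainder 0, stop. gcd = 1 (last nonzero row F).
The gcd is 1, so 115 is invertible mod 132. The last nonzero row gives −27·132 + 31·115 = 1, so t = 31. So 115^(−1) ≡ 31 (mod 132). Verify: 115 · 31 = 3565 ≡ 1 (mod 132). ✓

Final answer: 115^(−1) ≡ 31 (mod 132)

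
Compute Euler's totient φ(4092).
φ(4092) = 1200

φ is multiplicative, with φ(p^e) = p^e − p^(e−1). Factorise 4092 = 2^2 · 3 · 11 · 31. Then
  φ(4092) = (2^2 − 2^1) · (3 − 1) · (11 − 1) · (31 − 1) = 2 · 2 · 10 · 30 = 1200.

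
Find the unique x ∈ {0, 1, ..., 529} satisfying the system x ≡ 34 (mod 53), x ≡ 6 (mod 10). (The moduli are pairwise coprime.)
The moduli 53, 10 are pairwise coprime, so by the CRT there is a unique solution mod 53·10 = 530.
Solve by successive substitution. Start with x ≡ 34 (mod 53).
  Combine with x ≡ 6 (mod 10): write x = 34 + 53·t and require 34 + 53·t ≡ 6 (mod 10), i.e. 53·t ≡ 6 − 34 ≡ 2 (mod 10). Since 53^(−1) ≡ 7 (mod 10) (53 ≡ 3 (mod 10)), t ≡ 7·2 ≡ 4 (mod 10). So x ≡ 34 + 53·4 = 246 (mod 530).
Unique solution in [0, 530): x = 246.

Final answer: x ≡ 246 (mod 530); the representative in [0, 530) is 246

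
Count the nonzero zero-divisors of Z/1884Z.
Z/1884Z has 1259 nonzero zero-divisors

In Z/1884Z each nonzero element is either a unit (gcd with 1884 is 1) or a zero-divisor (gcd > 1). The number of units is φ(1884): factorise 1884 = 2^2 · 3 · 157, so φ(1884) = (2^2 − 2^1) · (3 − 1) · (157 − 1) = 2 · 2 · 156 = 624. The nonzero elements number 1884 − 1 = 1883. Hence the nonzero zero-divisors number 1883 − 624 = 1259.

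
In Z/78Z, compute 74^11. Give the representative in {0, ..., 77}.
68

Use repeated squaring. Binary(11) = 1011. Walk through the bits of the exponent 11 left-to-right: at each bit after the leading one, square the running value, then multiply by 74 if the bit is 1 (always reducing mod 78):
  bit 1 = 1 (leading): start with 74.
  bit 2 = 0: square 74^2 = 5476 ≡ 16 (mod 78).
  bit 3 = 1: square 16^2 = 256 ≡ 22; bit is 1, so multiply 22·74 = 1628 ≡ 68 (mod 78).
  bit 4 = 1: square 68^2 = 4624 ≡ 22; bit is 1, so multiply 22·74 = 1628 ≡ 68 (mod 78).
Final value: 74^11 ≡ 68 (mod 78).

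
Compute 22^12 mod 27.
10

Use repeated squaring. Binary(12) = 1100. Walk through the bits of the exponent 12 left-to-right: at each bit after the leading one, square the running value, then multiply by 22 if the bit is 1 (always reducing mod 27):
  bit 1 = 1 (leading): start with 22.
  bit 2 = 1: square 22^2 = 484 ≡ 25; bit is 1, so multiply 25·22 = 550 ≡ 10 (mod 27).
  bit 3 = 0: square 10^2 = 100 ≡ 19 (mod 27).
  bit 4 = 0: square 19^2 = 361 ≡ 10 (mod 27).
Final value: 22^12 ≡ 10 (mod 27).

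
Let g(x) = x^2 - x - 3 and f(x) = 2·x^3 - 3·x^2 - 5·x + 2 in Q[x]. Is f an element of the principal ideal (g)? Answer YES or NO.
NO

In Q[x] the ideal (g) consists of all multiples of g, so f ∈ (g) iff g | f, i.e. iff the remainder of f on division by g is 0. Divide f by g (g is monic, so eliminate the leading term of the running remainder at each step):
  leading term 2·x^3: subtract (2·x)·g(x) = 2·x^3 - 2·x^2 - 6·x, leaving -x^2 + x + 2
  leading term -x^2: subtract (-1)·g(x) = -x^2 + x + 3, leaving -1
The remainder r(x) = -1 ≠ 0 (and deg r < deg g), so g ∤ f, i.e. f ∉ (g).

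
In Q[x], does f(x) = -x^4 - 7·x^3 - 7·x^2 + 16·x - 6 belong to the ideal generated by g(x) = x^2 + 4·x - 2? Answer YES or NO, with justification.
In Q[x] the ideal (g) consists of all multiples of g, so f ∈ (g) iff g | f, i.e. iff the remainder of f on division by g is 0. Divide f by g (g is monic, so eliminate the leading term of the running remainder at each step):
  leading term -x^4: subtract (-x^2)·g(x) = -x^4 - 4·x^3 + 2·x^2, leaving -3·x^3 - 9·x^2 + 16·x - 6
  leading term -3·x^3: subtract (-3·x)·g(x) = -3·x^3 - 12·x^2 + 6·x, leaving 3·x^2 + 10·x - 6
  leading term 3·x^2: subtract (3)·g(x) = 3·x^2 + 12·x - 6, leaving -2·x
The remainder r(x) = -2·x ≠ 0 (and deg r < deg g), so g ∤ f, i.e. f ∉ (g).

Final answer: NO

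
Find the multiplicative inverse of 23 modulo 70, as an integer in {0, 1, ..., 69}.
Apply the extended Euclidean algorithm to (70, 23), tracking rows (r, s, t) with s·70 + t·23 = r. Each division r_prev = q·r_cur + r_new produces the new row as (previous row) − q·(current row):
  row A: (70, 1, 0)   [1·70 + 0·23 = 70]
  row B: (23, 0, 1)   [0·70 + 1·23 = 23]
  70 = 3·23 + 1   → row C = row A − 3·row B = (1, 1, −3)   [check: 1·70 − 3·23 = 1]
  23 = 23·1 + 0   → remainder 0, stop. gcd = 1 (last nonzero row C).
The gcd is 1, so 23 is invertible mod 70. The last nonzero row gives 1·70 − 3·23 = 1, so t = −3. So 23^(−1) ≡ −3 ≡ 67 (mod 70). Verify: 23 · 67 = 1541 ≡ 1 (mod 70). ✓

Final answer: 23^(−1) ≡ 67 (mod 70)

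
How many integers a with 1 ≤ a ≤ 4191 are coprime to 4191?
The number of a ∈ {1, ..., 4191} with gcd(a, 4191) = 1 is by definition Euler's totient φ(4191). φ is multiplicative, with φ(p^e) = p^e − p^(e−1). Factorise 4191 = 3 · 11 · 127. Then
  φ(4191) = (3 − 1) · (11 − 1) · (127 − 1) = 2 · 10 · 126 = 2520.
So there are 2520 such integers.

Final answer: 2520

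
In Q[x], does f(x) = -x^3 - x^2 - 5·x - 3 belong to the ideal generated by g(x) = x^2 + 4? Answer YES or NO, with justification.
NO

In Q[x] the ideal (g) consists of all multiples of g, so f ∈ (g) iff g | f, i.e. iff the remainder of f on division by g is 0. Divide f by g (g is monic, so eliminate the leading term of the running remainder at each step):
  leading term -x^3: subtract (-x)·g(x) = -x^3 - 4·x, leaving -x^2 - x - 3
  leading term -x^2: subtract (-1)·g(x) = -x^2 - 4, leaving 1 - x
The remainder r(x) = 1 - x ≠ 0 (and deg r < deg g), so g ∤ f, i.e. f ∉ (g).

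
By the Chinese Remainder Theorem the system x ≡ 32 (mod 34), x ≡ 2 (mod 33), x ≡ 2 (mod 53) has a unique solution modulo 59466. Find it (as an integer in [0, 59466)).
x ≡ 3500 (mod 59466); the representative in [0, 59466) is 3500

The moduli 34, 33, 53 are pairwise coprime, so by the CRT there is a unique solution mod 34·33·53 = 59466.
Solve by successive substitution. Start with x ≡ 32 (mod 34).
  Combine with x ≡ 2 (mod 33): write x = 32 + 34·t and require 32 + 34·t ≡ 2 (mod 33), i.e. 34·t ≡ 2 − 32 ≡ 3 (mod 33). Since 34^(−1) ≡ 1 (mod 33) (34 ≡ 1 (mod 33)), t ≡ 1·3 ≡ 3 (mod 33). So x ≡ 32 + 34·3 = 134 (mod 1122).
  Combine with x ≡ 2 (mod 53): write x = 134 + 1122·t and require 134 + 1122·t ≡ 2 (mod 53), i.e. 1122·t ≡ 2 − 134 ≡ 27 (mod 53). Since 1122^(−1) ≡ 6 (mod 53) (1122 ≡ 9 (mod 53)), t ≡ 6·27 ≡ 3 (mod 53). So x ≡ 134 + 1122·3 = 3500 (mod 59466).
Unique solution in [0, 59466): x = 3500.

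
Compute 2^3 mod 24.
8

Use repeated squaring. Binary(3) = 11. Walk through the bits of the exponent 3 left-to-right: at each bit after the leading one, square the running value, then multiply by 2 if the bit is 1 (always reducing mod 24):
  bit 1 = 1 (leading): start with 2.
  bit 2 = 1: square 2^2 = 4; bit is 1, so multiply 4·2 = 8 (mod 24).
Final value: 2^3 ≡ 8 (mod 24).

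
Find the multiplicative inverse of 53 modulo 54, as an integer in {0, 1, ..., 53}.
Apply the extended Euclidean algorithm to (54, 53), tracking rows (r, s, t) with s·54 + t·53 = r. Each division r_prev = q·r_cur + r_new produces the new row as (previous row) − q·(current row):
  row A: (54, 1, 0)   [1·54 + 0·53 = 54]
  row B: (53, 0, 1)   [0·54 + 1·53 = 53]
  54 = 1·53 + 1   → row C = row A − 1·row B = (1, 1, −1)   [check: 1·54 − 1·53 = 1]
  53 = 53·1 + 0   → remainder 0, stop. gcd = 1 (last nonzero row C).
The gcd is 1, so 53 is invertible mod 54. The last nonzero row gives 1·54 − 1·53 = 1, so t = −1. So 53^(−1) ≡ −1 ≡ 53 (mod 54). Verify: 53 · 53 = 2809 ≡ 1 (mod 54). ✓

Final answer: 53^(−1) ≡ 53 (mod 54)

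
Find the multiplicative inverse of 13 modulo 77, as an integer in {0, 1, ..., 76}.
Apply the extended Euclidean algorithm to (77, 13), tracking rows (r, s, t) with s·77 + t·13 = r. Each division r_prev = q·r_cur + r_new produces the new row as (previous row) − q·(current row):
  row A: (77, 1, 0)   [1·77 + 0·13 = 77]
  row B: (13, 0, 1)   [0·77 + 1·13 = 13]
  77 = 5·13 + 12   → row C = row A − 5·row B = (12, 1, −5)   [check: 1·77 − 5·13 = 12]
  13 = 1·12 + 1   → row D = row B − 1·row C = (1, −1, 6)   [check: −1·77 + 6·13 = 1]
  12 = 12·1 + 0   → remainder 0, stop. gcd = 1 (last nonzero row D).
The gcd is 1, so 13 is invertible mod 77. The last nonzero row gives −1·77 + 6·13 = 1, so t = 6. So 13^(−1) ≡ 6 (mod 77). Verify: 13 · 6 = 78 ≡ 1 (mod 77). ✓

Final answer: 13^(−1) ≡ 6 (mod 77)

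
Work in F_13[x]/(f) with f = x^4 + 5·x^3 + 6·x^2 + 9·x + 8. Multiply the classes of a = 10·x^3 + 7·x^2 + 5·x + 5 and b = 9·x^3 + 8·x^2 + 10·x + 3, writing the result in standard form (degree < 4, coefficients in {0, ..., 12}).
a · b ≡ 8·x^3 + 9·x^2 + 12·x + 2 (mod f(x))

Multiply as integer polynomials: a · b = 90·x^6 + 143·x^5 + 201·x^4 + 185·x^3 + 111·x^2 + 65·x + 15. Reducing coefficients mod 13: a · b ≡ 12·x^6 + 6·x^4 + 3·x^3 + 7·x^2 + 2. Now divide by f(x) = x^4 + 5·x^3 + 6·x^2 + 9·x + 8 in F_13[x], eliminating the leading term at each step:
  leading term 12·x^6: subtract (12·x^2)·f(x) = 12·x^6 + 8·x^5 + 7·x^4 + 4·x^3 + 5·x^2, leaving 5·x^5 + 12·x^4 + 12·x^3 + 2·x^2 + 2 (coefficients mod 13)
  leading term 5·x^5: subtract (5·x)·f(x) = 5·x^5 + 12·x^4 + 4·x^3 + 6·x^2 + x, leaving 8·x^3 + 9·x^2 + 12·x + 2 (coefficients mod 13)
The degree is now < 4, so this is the remainder. Hence a · b ≡ 8·x^3 + 9·x^2 + 12·x + 2 in F_13[x]/(f).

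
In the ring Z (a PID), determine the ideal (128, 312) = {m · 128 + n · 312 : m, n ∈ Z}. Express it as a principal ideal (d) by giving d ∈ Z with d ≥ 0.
In the PID Z, (a, b) is generated by gcd(a, b). Compute gcd(312, 128) with the extended Euclidean algorithm, tracking rows (r, s, t) with s·312 + t·128 = r:
  row A: (312, 1, 0)   [1·312 + 0·128 = 312]
  row B: (128, 0, 1)   [0·312 + 1·128 = 128]
  312 = 2·128 + 56   → row C = row A − 2·row B = (56, 1, −2)   [check: 1·312 − 2·128 = 56]
  128 = 2·56 + 16   → row D = row B − 2·row C = (16, −2, 5)   [check: −2·312 + 5·128 = 16]
  56 = 3·16 + 8   → row E = row C − 3·row D = (8, 7, −17)   [check: 7·312 − 17·128 = 8]
  16 = 2·8 + 0   → remainder 0, stop. gcd = 8 (last nonzero row E).
So gcd(128, 312) = 8, with Bézout identity 7·312 − 17·128 = 8. Containment (⊇): the Bézout identity exhibits 8 as an element of (128, 312), giving (8) ⊆ (128, 312). Containment (⊆): since 8 | 128 and 8 | 312 (128 = 8·16, 312 = 8·39), every Z-linear combination of 128 and 312 is divisible by 8, so (128, 312) ⊆ (8). Therefore (128, 312) = (8), d = 8.

Final answer: (128, 312) = (8); d = 8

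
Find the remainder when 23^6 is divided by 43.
Use repeated squaring. Binary(6) = 110. Walk through the bits of the exponent 6 left-to-right: at each bit after the leading one, square the running value, then multiply by 23 if the bit is 1 (always reducing mod 43):
  bit 1 = 1 (leading): start with 23.
  bit 2 = 1: square 23^2 = 529 ≡ 13; bit is 1, so multiply 13·23 = 299 ≡ 41 (mod 43).
  bit 3 = 0: square 41^2 = 1681 ≡ 4 (mod 43).
Final value: 23^6 ≡ 4 (mod 43).

Final answer: 4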